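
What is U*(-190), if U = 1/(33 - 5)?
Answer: -95/14 ≈ -6.7857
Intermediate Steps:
U = 1/28 ≈ 0.035714
U*(-190) = (1/28)*(-190) = -95/14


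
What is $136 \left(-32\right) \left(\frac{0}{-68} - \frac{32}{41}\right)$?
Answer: $\frac{139264}{41} \approx 3396.7$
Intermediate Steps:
$136 \left(-32\right) \left(\frac{0}{-68} - \frac{32}{41}\right) = - 4352 \left(0 \left(- \frac{1}{68}\right) - \frac{32}{41}\right) = - 4352 \left(0 - \frac{32}{41}\right) = \left(-4352\right) \left(- \frac{32}{41}\right) = \frac{139264}{41}$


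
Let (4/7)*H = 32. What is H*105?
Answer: 5880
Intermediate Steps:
H = 56 (H = (7/4)*32 = 56)
H*105 = 56*105 = 5880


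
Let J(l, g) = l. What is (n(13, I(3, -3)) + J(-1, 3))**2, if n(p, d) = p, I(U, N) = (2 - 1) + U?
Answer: 144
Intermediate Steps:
I(U, N) = 1 + U
(n(13, I(3, -3)) + J(-1, 3))**2 = (13 - 1)**2 = 12**2 = 144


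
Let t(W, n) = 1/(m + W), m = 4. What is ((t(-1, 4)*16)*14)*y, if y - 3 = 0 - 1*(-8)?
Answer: 2464/3 ≈ 821.33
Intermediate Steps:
y = 11 (y = 3 + (0 - 1*(-8)) = 3 + (0 + 8) = 3 + 8 = 11)
t(W, n) = 1/(4 + W)
((t(-1, 4)*16)*14)*y = ((16/(4 - 1))*14)*11 = ((16/3)*14)*11 = (224/3)*11 = 2464/3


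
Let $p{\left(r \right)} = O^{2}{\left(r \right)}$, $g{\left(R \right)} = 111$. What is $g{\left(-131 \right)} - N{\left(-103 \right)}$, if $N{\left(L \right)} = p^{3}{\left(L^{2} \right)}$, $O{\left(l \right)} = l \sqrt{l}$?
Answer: $-1702433061239903677780481956434843778$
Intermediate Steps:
$O{\left(l \right)} = l^{\frac{3}{2}}$
$p{\left(r \right)} = r^{3}$ ($p{\left(r \right)} = \left(r^{\frac{3}{2}}\right)^{2} = r^{3}$)
$N{\left(L \right)} = L^{18}$ ($N{\left(L \right)} = \left(\left(L^{2}\right)^{3}\right)^{3} = \left(L^{6}\right)^{3} = L^{18}$)
$g{\left(-131 \right)} - N{\left(-103 \right)} = 111 - \left(-103\right)^{18} = 111 - 1702433061239903677780481956434843889 = -1702433061239903677780481956434843778$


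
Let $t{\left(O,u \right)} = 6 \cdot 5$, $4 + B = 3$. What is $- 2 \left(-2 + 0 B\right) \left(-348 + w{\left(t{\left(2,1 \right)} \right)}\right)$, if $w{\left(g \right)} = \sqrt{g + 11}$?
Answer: $-1392 + 4 \sqrt{41} \approx -1366.4$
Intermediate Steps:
$B = -1$ ($B = -4 + 3 = -1$)
$t{\left(O,u \right)} = 30$
$w{\left(g \right)} = \sqrt{11 + g}$
$- 2 \left(-2 + 0 B\right) \left(-348 + w{\left(t{\left(2,1 \right)} \right)}\right) = - 2 \left(-2 + 0 \left(-1\right)\right) \left(-348 + \sqrt{11 + 30}\right) = - 2 \left(-2 + 0\right) \left(-348 + \sqrt{41}\right) = \left(-2\right) \left(-2\right) \left(-348 + \sqrt{41}\right) = 4 \left(-348 + \sqrt{41}\right) = -1392 + 4 \sqrt{41}$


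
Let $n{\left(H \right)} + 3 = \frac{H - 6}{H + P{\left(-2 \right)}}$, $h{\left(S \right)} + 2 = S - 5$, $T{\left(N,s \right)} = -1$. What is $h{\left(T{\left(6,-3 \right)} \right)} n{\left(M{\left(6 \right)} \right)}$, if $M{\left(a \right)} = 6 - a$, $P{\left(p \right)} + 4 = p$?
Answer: $16$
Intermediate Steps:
$P{\left(p \right)} = -4 + p$
$h{\left(S \right)} = -7 + S$ ($h{\left(S \right)} = -2 + \left(S - 5\right) = -2 + \left(-5 + S\right) = -7 + S$)
$n{\left(H \right)} = -2$ ($n{\left(H \right)} = -3 + \frac{H - 6}{H - 6} = -3 + \frac{-6 + H}{H - 6} = -3 + \frac{-6 + H}{-6 + H} = -3 + 1 = -2$)
$h{\left(T{\left(6,-3 \right)} \right)} n{\left(M{\left(6 \right)} \right)} = \left(-7 - 1\right) \left(-2\right) = \left(-8\right) \left(-2\right) = 16$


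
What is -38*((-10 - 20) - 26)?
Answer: 2128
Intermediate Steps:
-38*((-10 - 20) - 26) = -38*(-30 - 26) = -38*(-56) = 2128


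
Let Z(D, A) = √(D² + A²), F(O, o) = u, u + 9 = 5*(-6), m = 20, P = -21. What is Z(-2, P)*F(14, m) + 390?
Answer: 390 - 39*√445 ≈ -432.71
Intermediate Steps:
u = -39 (u = -9 + 5*(-6) = -9 - 30 = -39)
F(O, o) = -39
Z(D, A) = √(A² + D²)
Z(-2, P)*F(14, m) + 390 = √((-21)² + (-2)²)*(-39) + 390 = √(441 + 4)*(-39) + 390 = √445*(-39) + 390 = -39*√445 + 390 = 390 - 39*√445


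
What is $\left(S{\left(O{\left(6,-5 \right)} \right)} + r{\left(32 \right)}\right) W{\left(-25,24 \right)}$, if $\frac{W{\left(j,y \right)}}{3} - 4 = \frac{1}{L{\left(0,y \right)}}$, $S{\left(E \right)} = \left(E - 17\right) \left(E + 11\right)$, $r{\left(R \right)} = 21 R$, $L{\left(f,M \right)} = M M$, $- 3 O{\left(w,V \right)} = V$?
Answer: $\frac{2477875}{432} \approx 5735.8$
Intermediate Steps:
$O{\left(w,V \right)} = - \frac{V}{3}$
$L{\left(f,M \right)} = M^{2}$
$S{\left(E \right)} = \left(-17 + E\right) \left(11 + E\right)$
$W{\left(j,y \right)} = 12 + \frac{3}{y^{2}}$
$\left(S{\left(O{\left(6,-5 \right)} \right)} + r{\left(32 \right)}\right) W{\left(-25,24 \right)} = \left(\left(-187 + \left(\left(- \frac{1}{3}\right) \left(-5\right)\right)^{2} - 6 \left(\left(- \frac{1}{3}\right) \left(-5\right)\right)\right) + 21 \cdot 32\right) \left(12 + \frac{3}{576}\right) = \left(\left(-187 + \left(\frac{5}{3}\right)^{2} - 10\right) + 672\right) \left(12 + 3 \cdot \frac{1}{576}\right) = \left(\left(-187 + \frac{25}{9} - 10\right) + 672\right) \left(12 + \frac{1}{192}\right) = \left(- \frac{1748}{9} + 672\right) \frac{2305}{192} = \frac{4300}{9} \cdot \frac{2305}{192} = \frac{2477875}{432}$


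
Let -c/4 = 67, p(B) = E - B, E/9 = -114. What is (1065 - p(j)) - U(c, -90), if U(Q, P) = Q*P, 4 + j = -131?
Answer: -22164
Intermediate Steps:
j = -135 (j = -4 - 131 = -135)
E = -1026 (E = 9*(-114) = -1026)
p(B) = -1026 - B
c = -268 (c = -4*67 = -268)
U(Q, P) = P*Q
(1065 - p(j)) - U(c, -90) = (1065 - (-1026 - 1*(-135))) - (-90)*(-268) = (1065 - (-1026 + 135)) - 1*24120 = (1065 - 1*(-891)) - 24120 = (1065 + 891) - 24120 = 1956 - 24120 = -22164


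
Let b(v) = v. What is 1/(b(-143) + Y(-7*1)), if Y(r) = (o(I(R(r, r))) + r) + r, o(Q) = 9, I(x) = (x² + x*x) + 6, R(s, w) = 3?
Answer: -1/148 ≈ -0.0067568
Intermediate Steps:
I(x) = 6 + 2*x² (I(x) = (x² + x²) + 6 = 2*x² + 6 = 6 + 2*x²)
Y(r) = 9 + 2*r (Y(r) = (9 + r) + r = 9 + 2*r)
1/(b(-143) + Y(-7*1)) = 1/(-143 + (9 + 2*(-7*1))) = 1/(-143 + (9 + 2*(-7))) = 1/(-143 + (9 - 14)) = 1/(-143 - 5) = 1/(-148) = -1/148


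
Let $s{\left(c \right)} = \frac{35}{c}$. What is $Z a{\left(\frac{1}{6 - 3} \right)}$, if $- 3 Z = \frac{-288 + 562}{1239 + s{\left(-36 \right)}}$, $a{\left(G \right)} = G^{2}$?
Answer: $- \frac{1096}{133707} \approx -0.008197$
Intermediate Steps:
$Z = - \frac{3288}{44569}$ ($Z = - \frac{\left(-288 + 562\right) \frac{1}{1239 + \frac{35}{-36}}}{3} = - \frac{274 \frac{1}{1239 + 35 \left(- \frac{1}{36}\right)}}{3} = - \frac{274 \frac{1}{1239 - \frac{35}{36}}}{3} = - \frac{274 \frac{1}{\frac{44569}{36}}}{3} = - \frac{274 \cdot \frac{36}{44569}}{3} = \left(- \frac{1}{3}\right) \frac{9864}{44569} = - \frac{3288}{44569} \approx -0.073773$)
$Z a{\left(\frac{1}{6 - 3} \right)} = - \frac{3288 \left(\frac{1}{6 - 3}\right)^{2}}{44569} = - \frac{3288 \left(\frac{1}{3}\right)^{2}}{44569} = - \frac{3288}{44569 \cdot 9} = \left(- \frac{3288}{44569}\right) \frac{1}{9} = - \frac{1096}{133707}$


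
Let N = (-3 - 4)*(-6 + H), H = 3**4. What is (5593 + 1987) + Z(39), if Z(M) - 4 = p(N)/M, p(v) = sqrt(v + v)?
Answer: 7584 + 5*I*sqrt(42)/39 ≈ 7584.0 + 0.83086*I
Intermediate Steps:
H = 81
N = -525 (N = (-3 - 4)*(-6 + 81) = -7*75 = -525)
p(v) = sqrt(2)*sqrt(v) (p(v) = sqrt(2*v) = sqrt(2)*sqrt(v))
Z(M) = 4 + 5*I*sqrt(42)/M (Z(M) = 4 + (sqrt(2)*sqrt(-525))/M = 4 + (sqrt(2)*(5*I*sqrt(21)))/M = 4 + (5*I*sqrt(42))/M = 4 + 5*I*sqrt(42)/M)
(5593 + 1987) + Z(39) = (5593 + 1987) + (4 + 5*I*sqrt(42)/39) = 7580 + (4 + 5*I*sqrt(42)*(1/39)) = 7580 + (4 + 5*I*sqrt(42)/39) = 7584 + 5*I*sqrt(42)/39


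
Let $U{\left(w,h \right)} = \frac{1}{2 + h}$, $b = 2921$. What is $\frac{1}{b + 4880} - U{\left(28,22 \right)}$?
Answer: $- \frac{7777}{187224} \approx -0.041538$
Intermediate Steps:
$\frac{1}{b + 4880} - U{\left(28,22 \right)} = \frac{1}{2921 + 4880} - \frac{1}{2 + 22} = \frac{1}{7801} - \frac{1}{24} = - \frac{7777}{187224}$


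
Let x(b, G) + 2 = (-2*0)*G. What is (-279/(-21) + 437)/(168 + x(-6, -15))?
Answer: 1576/581 ≈ 2.7126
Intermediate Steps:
x(b, G) = -2 (x(b, G) = -2 + (-2*0)*G = -2 + 0*G = -2 + 0 = -2)
(-279/(-21) + 437)/(168 + x(-6, -15)) = (-279/(-21) + 437)/(168 - 2) = (-279*(-1/21) + 437)/166 = (93/7 + 437)*(1/166) = (3152/7)*(1/166) = 1576/581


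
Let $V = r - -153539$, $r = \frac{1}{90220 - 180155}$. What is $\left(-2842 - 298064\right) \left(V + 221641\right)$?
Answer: $- \frac{10153114072548894}{89935} \approx -1.1289 \cdot 10^{11}$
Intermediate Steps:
$r = - \frac{1}{89935}$ ($r = \frac{1}{-89935} = - \frac{1}{89935} \approx -1.1119 \cdot 10^{-5}$)
$V = \frac{13808529964}{89935}$ ($V = - \frac{1}{89935} - -153539 = - \frac{1}{89935} + 153539 = \frac{13808529964}{89935} \approx 1.5354 \cdot 10^{5}$)
$\left(-2842 - 298064\right) \left(V + 221641\right) = \left(-2842 - 298064\right) \left(\frac{13808529964}{89935} + 221641\right) = \left(-300906\right) \frac{33741813299}{89935} = - \frac{10153114072548894}{89935}$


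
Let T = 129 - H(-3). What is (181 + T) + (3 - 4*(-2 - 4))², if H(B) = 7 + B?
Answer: 1035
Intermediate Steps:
T = 125 (T = 129 - (7 - 3) = 129 - 1*4 = 129 - 4 = 125)
(181 + T) + (3 - 4*(-2 - 4))² = (181 + 125) + (3 - 4*(-2 - 4))² = 306 + (3 - 4*(-6))² = 306 + (3 + 24)² = 306 + 27² = 306 + 729 = 1035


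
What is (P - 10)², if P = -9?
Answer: 361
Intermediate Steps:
(P - 10)² = (-9 - 10)² = (-19)² = 361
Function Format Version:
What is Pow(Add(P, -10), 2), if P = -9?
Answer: 361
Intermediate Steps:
Pow(Add(P, -10), 2) = Pow(Add(-9, -10), 2) = Pow(-19, 2) = 361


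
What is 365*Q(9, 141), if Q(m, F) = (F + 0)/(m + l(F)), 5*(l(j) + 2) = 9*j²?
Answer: 257325/178964 ≈ 1.4379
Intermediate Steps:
l(j) = -2 + 9*j²/5 (l(j) = -2 + (9*j²)/5 = -2 + 9*j²/5)
Q(m, F) = F/(-2 + m + 9*F²/5) (Q(m, F) = (F + 0)/(m + (-2 + 9*F²/5)) = F/(-2 + m + 9*F²/5))
365*Q(9, 141) = 365*(5*141/(-10 + 5*9 + 9*141²)) = 365*(5*141/(-10 + 45 + 9*19881)) = 365*(5*141/(-10 + 45 + 178929)) = 365*(5*141/178964) = 365*(5*141*(1/178964)) = 365*(705/178964) = 257325/178964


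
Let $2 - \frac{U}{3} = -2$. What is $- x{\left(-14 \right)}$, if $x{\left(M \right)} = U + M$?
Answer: $2$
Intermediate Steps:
$U = 12$ ($U = 6 - -6 = 6 + 6 = 12$)
$x{\left(M \right)} = 12 + M$
$- x{\left(-14 \right)} = - (12 - 14) = \left(-1\right) \left(-2\right) = 2$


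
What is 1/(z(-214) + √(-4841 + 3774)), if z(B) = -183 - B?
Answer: 31/2028 - I*√1067/2028 ≈ 0.015286 - 0.016107*I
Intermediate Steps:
1/(z(-214) + √(-4841 + 3774)) = 1/((-183 - 1*(-214)) + √(-4841 + 3774)) = 1/((-183 + 214) + √(-1067)) = 1/(31 + I*√1067)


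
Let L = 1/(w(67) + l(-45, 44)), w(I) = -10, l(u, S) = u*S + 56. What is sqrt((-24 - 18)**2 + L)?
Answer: 5*sqrt(263919442)/1934 ≈ 42.000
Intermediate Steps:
l(u, S) = 56 + S*u (l(u, S) = S*u + 56 = 56 + S*u)
L = -1/1934 (L = 1/(-10 + (56 + 44*(-45))) = 1/(-10 + (56 - 1980)) = 1/(-10 - 1924) = 1/(-1934) = -1/1934 ≈ -0.00051706)
sqrt((-24 - 18)**2 + L) = sqrt((-24 - 18)**2 - 1/1934) = sqrt((-42)**2 - 1/1934) = sqrt(1764 - 1/1934) = sqrt(3411575/1934) = 5*sqrt(263919442)/1934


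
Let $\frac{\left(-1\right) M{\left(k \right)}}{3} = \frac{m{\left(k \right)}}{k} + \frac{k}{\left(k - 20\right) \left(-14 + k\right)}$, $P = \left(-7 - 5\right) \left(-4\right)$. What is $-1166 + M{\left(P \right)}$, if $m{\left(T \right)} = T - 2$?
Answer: $- \frac{1112913}{952} \approx -1169.0$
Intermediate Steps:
$P = 48$ ($P = \left(-12\right) \left(-4\right) = 48$)
$m{\left(T \right)} = -2 + T$
$M{\left(k \right)} = - \frac{3 \left(-2 + k\right)}{k} - \frac{3 k}{\left(-20 + k\right) \left(-14 + k\right)}$ ($M{\left(k \right)} = - 3 \left(\frac{-2 + k}{k} + \frac{k}{\left(k - 20\right) \left(-14 + k\right)}\right) = - 3 \left(\frac{-2 + k}{k} + \frac{k}{\left(-20 + k\right) \left(-14 + k\right)}\right) = - \frac{3 \left(-2 + k\right)}{k} - \frac{3 k}{\left(-20 + k\right) \left(-14 + k\right)}$)
$-1166 + M{\left(P \right)} = -1166 + \frac{3 \left(560 - 48^{3} - 16704 + 35 \cdot 48^{2}\right)}{48 \left(280 + 48^{2} - 1632\right)} = -1166 + 3 \cdot \frac{1}{48} \frac{1}{280 + 2304 - 1632} \left(560 - 110592 - 16704 + 35 \cdot 2304\right) = -1166 + 3 \cdot \frac{1}{48} \cdot \frac{1}{952} \left(560 - 110592 - 16704 + 80640\right) = -1166 + 3 \cdot \frac{1}{48} \cdot \frac{1}{952} \left(-46096\right) = -1166 - \frac{2881}{952} = - \frac{1112913}{952}$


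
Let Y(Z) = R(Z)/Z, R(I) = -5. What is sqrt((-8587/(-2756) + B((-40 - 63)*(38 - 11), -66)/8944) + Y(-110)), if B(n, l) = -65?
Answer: 5*sqrt(214384497613)/1303588 ≈ 1.7759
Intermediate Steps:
Y(Z) = -5/Z
sqrt((-8587/(-2756) + B((-40 - 63)*(38 - 11), -66)/8944) + Y(-110)) = sqrt((-8587/(-2756) - 65/8944) - 5/(-110)) = sqrt((-8587*(-1/2756) - 65*1/8944) - 5*(-1/110)) = sqrt((8587/2756 - 5/688) + 1/22) = sqrt(1473519/474032 + 1/22) = sqrt(16445725/5214352) = 5*sqrt(214384497613)/1303588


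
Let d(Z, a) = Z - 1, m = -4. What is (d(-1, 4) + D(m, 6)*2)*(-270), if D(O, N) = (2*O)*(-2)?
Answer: -8100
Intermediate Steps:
d(Z, a) = -1 + Z
D(O, N) = -4*O
(d(-1, 4) + D(m, 6)*2)*(-270) = ((-1 - 1) - 4*(-4)*2)*(-270) = (-2 + 16*2)*(-270) = (-2 + 32)*(-270) = 30*(-270) = -8100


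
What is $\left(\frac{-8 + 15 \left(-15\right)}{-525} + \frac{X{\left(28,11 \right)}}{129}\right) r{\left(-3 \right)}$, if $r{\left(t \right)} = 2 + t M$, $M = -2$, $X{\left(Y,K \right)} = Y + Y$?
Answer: $\frac{158552}{22575} \approx 7.0233$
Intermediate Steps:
$X{\left(Y,K \right)} = 2 Y$
$r{\left(t \right)} = 2 - 2 t$ ($r{\left(t \right)} = 2 + t \left(-2\right) = 2 - 2 t$)
$\left(\frac{-8 + 15 \left(-15\right)}{-525} + \frac{X{\left(28,11 \right)}}{129}\right) r{\left(-3 \right)} = \left(\frac{-8 + 15 \left(-15\right)}{-525} + \frac{2 \cdot 28}{129}\right) \left(2 - -6\right) = \left(\left(-8 - 225\right) \left(- \frac{1}{525}\right) + 56 \cdot \frac{1}{129}\right) \left(2 + 6\right) = \left(\left(-233\right) \left(- \frac{1}{525}\right) + \frac{56}{129}\right) 8 = \left(\frac{233}{525} + \frac{56}{129}\right) 8 = \frac{19819}{22575} \cdot 8 = \frac{158552}{22575}$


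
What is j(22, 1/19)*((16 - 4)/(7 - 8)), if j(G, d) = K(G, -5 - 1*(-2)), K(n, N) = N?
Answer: 36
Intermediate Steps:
j(G, d) = -3 (j(G, d) = -5 - 1*(-2) = -5 + 2 = -3)
j(22, 1/19)*((16 - 4)/(7 - 8)) = -3*(16 - 4)/(7 - 8) = -36/(-1) = -36*(-1) = -3*(-12) = 36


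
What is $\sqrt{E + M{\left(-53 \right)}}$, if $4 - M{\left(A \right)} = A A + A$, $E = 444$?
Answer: $2 i \sqrt{577} \approx 48.042 i$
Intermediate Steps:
$M{\left(A \right)} = 4 - A - A^{2}$ ($M{\left(A \right)} = 4 - \left(A A + A\right) = 4 - \left(A^{2} + A\right) = 4 - \left(A + A^{2}\right) = 4 - A - A^{2}$)
$\sqrt{E + M{\left(-53 \right)}} = \sqrt{444 - 2752} = \sqrt{-2308} = 2 i \sqrt{577}$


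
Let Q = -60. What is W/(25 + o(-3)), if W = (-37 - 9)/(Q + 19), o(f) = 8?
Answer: 46/1353 ≈ 0.033998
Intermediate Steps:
W = 46/41 (W = (-37 - 9)/(-60 + 19) = -46/(-41) = -46*(-1/41) = 46/41 ≈ 1.1220)
W/(25 + o(-3)) = (46/41)/(25 + 8) = (46/41)/33 = (1/33)*(46/41) = 46/1353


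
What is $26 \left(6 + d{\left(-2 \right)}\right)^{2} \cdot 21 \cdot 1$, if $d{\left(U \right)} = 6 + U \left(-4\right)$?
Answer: $218400$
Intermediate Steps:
$d{\left(U \right)} = 6 - 4 U$
$26 \left(6 + d{\left(-2 \right)}\right)^{2} \cdot 21 \cdot 1 = 26 \left(6 + \left(6 - -8\right)\right)^{2} \cdot 21 \cdot 1 = 26 \left(6 + \left(6 + 8\right)\right)^{2} \cdot 21 = 26 \left(6 + 14\right)^{2} \cdot 21 = 26 \cdot 20^{2} \cdot 21 = 26 \cdot 400 \cdot 21 = 10400 \cdot 21 = 218400$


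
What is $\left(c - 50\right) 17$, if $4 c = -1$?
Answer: $- \frac{3417}{4} \approx -854.25$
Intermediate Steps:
$c = - \frac{1}{4}$ ($c = \frac{1}{4} \left(-1\right) = - \frac{1}{4} \approx -0.25$)
$\left(c - 50\right) 17 = \left(- \frac{1}{4} - 50\right) 17 = \left(- \frac{201}{4}\right) 17 = - \frac{3417}{4}$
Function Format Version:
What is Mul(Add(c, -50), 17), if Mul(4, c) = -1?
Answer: Rational(-3417, 4) ≈ -854.25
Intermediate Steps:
c = Rational(-1, 4) (c = Mul(Rational(1, 4), -1) = Rational(-1, 4) ≈ -0.25000)
Mul(Add(c, -50), 17) = Mul(Add(Rational(-1, 4), -50), 17) = Mul(Rational(-201, 4), 17) = Rational(-3417, 4)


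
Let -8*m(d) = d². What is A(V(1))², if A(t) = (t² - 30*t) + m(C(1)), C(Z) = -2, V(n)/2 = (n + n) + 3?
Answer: 160801/4 ≈ 40200.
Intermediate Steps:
V(n) = 6 + 4*n (V(n) = 2*((n + n) + 3) = 2*(2*n + 3) = 2*(3 + 2*n) = 6 + 4*n)
m(d) = -d²/8
A(t) = -½ + t² - 30*t (A(t) = (t² - 30*t) - ⅛*(-2)² = (t² - 30*t) - ⅛*4 = (t² - 30*t) - ½ = -½ + t² - 30*t)
A(V(1))² = (-½ + (6 + 4*1)² - 30*(6 + 4*1))² = (-½ + (6 + 4)² - 30*(6 + 4))² = (-½ + 10² - 30*10)² = (-½ + 100 - 300)² = (-401/2)² = 160801/4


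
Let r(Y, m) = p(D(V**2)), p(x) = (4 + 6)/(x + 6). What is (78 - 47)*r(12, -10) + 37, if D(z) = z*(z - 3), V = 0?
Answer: 266/3 ≈ 88.667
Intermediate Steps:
D(z) = z*(-3 + z)
p(x) = 10/(6 + x)
r(Y, m) = 5/3 (r(Y, m) = 10/(6 + 0**2*(-3 + 0**2)) = 10/(6 + 0*(-3 + 0)) = 10/(6 + 0*(-3)) = 10/(6 + 0) = 10/6 = 10*(1/6) = 5/3)
(78 - 47)*r(12, -10) + 37 = (78 - 47)*(5/3) + 37 = 31*(5/3) + 37 = 155/3 + 37 = 266/3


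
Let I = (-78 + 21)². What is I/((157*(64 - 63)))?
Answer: 3249/157 ≈ 20.694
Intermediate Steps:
I = 3249 (I = (-57)² = 3249)
I/((157*(64 - 63))) = 3249/((157*(64 - 63))) = 3249/((157*1)) = 3249/157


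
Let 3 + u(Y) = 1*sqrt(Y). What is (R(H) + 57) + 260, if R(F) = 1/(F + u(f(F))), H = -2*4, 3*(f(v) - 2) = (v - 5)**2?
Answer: 59563/188 - 5*sqrt(21)/188 ≈ 316.70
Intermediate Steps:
f(v) = 2 + (-5 + v)**2/3 (f(v) = 2 + (v - 5)**2/3 = 2 + (-5 + v)**2/3)
H = -8
u(Y) = -3 + sqrt(Y) (u(Y) = -3 + 1*sqrt(Y) = -3 + sqrt(Y))
R(F) = 1/(-3 + F + sqrt(2 + (-5 + F)**2/3)) (R(F) = 1/(F + (-3 + sqrt(2 + (-5 + F)**2/3))) = 1/(-3 + F + sqrt(2 + (-5 + F)**2/3)))
(R(H) + 57) + 260 = (3/(-9 + 3*(-8) + sqrt(3)*sqrt(6 + (-5 - 8)**2)) + 57) + 260 = (3/(-9 - 24 + sqrt(3)*sqrt(6 + (-13)**2)) + 57) + 260 = (3/(-9 - 24 + sqrt(3)*sqrt(6 + 169)) + 57) + 260 = (3/(-9 - 24 + sqrt(3)*sqrt(175)) + 57) + 260 = (3/(-9 - 24 + sqrt(3)*(5*sqrt(7))) + 57) + 260 = (3/(-9 - 24 + 5*sqrt(21)) + 57) + 260 = (3/(-33 + 5*sqrt(21)) + 57) + 260 = (57 + 3/(-33 + 5*sqrt(21))) + 260 = 317 + 3/(-33 + 5*sqrt(21))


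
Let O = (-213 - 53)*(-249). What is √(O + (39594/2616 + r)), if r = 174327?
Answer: √11433140255/218 ≈ 490.49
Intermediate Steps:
O = 66234 (O = -266*(-249) = 66234)
√(O + (39594/2616 + r)) = √(66234 + (39594/2616 + 174327)) = √(66234 + (39594*(1/2616) + 174327)) = √(66234 + (6599/436 + 174327)) = √(66234 + 76013171/436) = √(104891195/436) = √11433140255/218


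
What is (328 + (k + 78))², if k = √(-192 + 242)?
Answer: 164886 + 4060*√2 ≈ 1.7063e+5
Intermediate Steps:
k = 5*√2 (k = √50 = 5*√2 ≈ 7.0711)
(328 + (k + 78))² = (328 + (5*√2 + 78))² = (328 + (78 + 5*√2))² = (406 + 5*√2)²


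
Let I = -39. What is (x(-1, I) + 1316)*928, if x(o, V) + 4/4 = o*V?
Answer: 1256512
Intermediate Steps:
x(o, V) = -1 + V*o (x(o, V) = -1 + o*V = -1 + V*o)
(x(-1, I) + 1316)*928 = ((-1 - 39*(-1)) + 1316)*928 = ((-1 + 39) + 1316)*928 = (38 + 1316)*928 = 1354*928 = 1256512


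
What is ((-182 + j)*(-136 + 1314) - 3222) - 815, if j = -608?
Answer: -934657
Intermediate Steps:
((-182 + j)*(-136 + 1314) - 3222) - 815 = ((-182 - 608)*(-136 + 1314) - 3222) - 815 = (-790*1178 - 3222) - 815 = (-930620 - 3222) - 815 = -933842 - 815 = -934657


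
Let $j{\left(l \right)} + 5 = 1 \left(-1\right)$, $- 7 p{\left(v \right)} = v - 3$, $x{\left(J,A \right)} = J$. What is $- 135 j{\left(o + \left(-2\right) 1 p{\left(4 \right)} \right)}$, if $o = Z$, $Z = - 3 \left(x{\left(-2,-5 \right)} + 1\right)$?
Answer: $810$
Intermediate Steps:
$p{\left(v \right)} = \frac{3}{7} - \frac{v}{7}$ ($p{\left(v \right)} = - \frac{v - 3}{7} = - \frac{-3 + v}{7} = \frac{3}{7} - \frac{v}{7}$)
$Z = 3$ ($Z = - 3 \left(-2 + 1\right) = \left(-3\right) \left(-1\right) = 3$)
$o = 3$
$j{\left(l \right)} = -6$ ($j{\left(l \right)} = -5 + 1 \left(-1\right) = -5 - 1 = -6$)
$- 135 j{\left(o + \left(-2\right) 1 p{\left(4 \right)} \right)} = \left(-135\right) \left(-6\right) = 810$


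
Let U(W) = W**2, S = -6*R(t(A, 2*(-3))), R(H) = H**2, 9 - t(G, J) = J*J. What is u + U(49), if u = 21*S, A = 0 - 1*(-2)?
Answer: -89453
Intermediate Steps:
A = 2 (A = 0 + 2 = 2)
t(G, J) = 9 - J**2 (t(G, J) = 9 - J*J = 9 - J**2)
S = -4374 (S = -6*(9 - (2*(-3))**2)**2 = -6*(9 - 1*(-6)**2)**2 = -6*(9 - 1*36)**2 = -6*(9 - 36)**2 = -6*(-27)**2 = -6*729 = -4374)
u = -91854 (u = 21*(-4374) = -91854)
u + U(49) = -91854 + 49**2 = -91854 + 2401 = -89453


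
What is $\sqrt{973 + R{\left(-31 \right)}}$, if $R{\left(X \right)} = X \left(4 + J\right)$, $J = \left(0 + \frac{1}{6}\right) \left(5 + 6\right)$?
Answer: $\frac{7 \sqrt{582}}{6} \approx 28.145$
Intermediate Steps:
$J = \frac{11}{6}$ ($J = \left(0 + \frac{1}{6}\right) 11 = \frac{1}{6} \cdot 11 = \frac{11}{6} \approx 1.8333$)
$R{\left(X \right)} = \frac{35 X}{6}$ ($R{\left(X \right)} = X \left(4 + \frac{11}{6}\right) = X \frac{35}{6} = \frac{35 X}{6}$)
$\sqrt{973 + R{\left(-31 \right)}} = \sqrt{973 + \frac{35}{6} \left(-31\right)} = \sqrt{973 - \frac{1085}{6}} = \sqrt{\frac{4753}{6}} = \frac{7 \sqrt{582}}{6}$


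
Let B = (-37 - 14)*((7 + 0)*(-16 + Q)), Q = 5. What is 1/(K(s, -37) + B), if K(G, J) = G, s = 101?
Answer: 1/4028 ≈ 0.00024826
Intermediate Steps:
B = 3927 (B = (-37 - 14)*((7 + 0)*(-16 + 5)) = -357*(-11) = -51*(-77) = 3927)
1/(K(s, -37) + B) = 1/(101 + 3927) = 1/4028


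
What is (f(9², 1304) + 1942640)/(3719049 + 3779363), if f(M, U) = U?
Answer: 485986/1874603 ≈ 0.25925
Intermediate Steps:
(f(9², 1304) + 1942640)/(3719049 + 3779363) = (1304 + 1942640)/(3719049 + 3779363) = 1943944/7498412 = 1943944*(1/7498412) = 485986/1874603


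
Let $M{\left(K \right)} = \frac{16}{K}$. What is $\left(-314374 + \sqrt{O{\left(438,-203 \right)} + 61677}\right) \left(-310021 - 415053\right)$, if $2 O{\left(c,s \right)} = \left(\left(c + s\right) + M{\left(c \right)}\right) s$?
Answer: $227944413676 - \frac{362537 \sqrt{7255692066}}{219} \approx 2.278 \cdot 10^{11}$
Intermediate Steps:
$O{\left(c,s \right)} = \frac{s \left(c + s + \frac{16}{c}\right)}{2}$ ($O{\left(c,s \right)} = \frac{\left(\left(c + s\right) + \frac{16}{c}\right) s}{2} = \frac{\left(c + s + \frac{16}{c}\right) s}{2} = \frac{s \left(c + s + \frac{16}{c}\right)}{2}$)
$\left(-314374 + \sqrt{O{\left(438,-203 \right)} + 61677}\right) \left(-310021 - 415053\right) = \left(-314374 + \sqrt{\frac{1}{2} \left(-203\right) \frac{1}{438} \left(16 + 438 \left(438 - 203\right)\right) + 61677}\right) \left(-310021 - 415053\right) = \left(-314374 + \sqrt{\frac{1}{2} \left(-203\right) \frac{1}{438} \left(16 + 438 \cdot 235\right) + 61677}\right) \left(-725074\right) = \left(-314374 + \sqrt{\frac{1}{2} \left(-203\right) \frac{1}{438} \left(16 + 102930\right) + 61677}\right) \left(-725074\right) = \left(-314374 + \sqrt{\frac{1}{2} \left(-203\right) \frac{1}{438} \cdot 102946 + 61677}\right) \left(-725074\right) = \left(-314374 + \sqrt{- \frac{10449019}{438} + 61677}\right) \left(-725074\right) = \left(-314374 + \sqrt{\frac{16565507}{438}}\right) \left(-725074\right) = \left(-314374 + \frac{\sqrt{7255692066}}{438}\right) \left(-725074\right) = 227944413676 - \frac{362537 \sqrt{7255692066}}{219}$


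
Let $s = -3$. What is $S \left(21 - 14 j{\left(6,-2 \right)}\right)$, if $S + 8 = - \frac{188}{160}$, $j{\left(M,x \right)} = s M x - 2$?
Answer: $\frac{33397}{8} \approx 4174.6$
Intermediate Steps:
$j{\left(M,x \right)} = -2 - 3 M x$ ($j{\left(M,x \right)} = - 3 M x - 2 = -2 - 3 M x$)
$S = - \frac{367}{40}$ ($S = -8 - \frac{188}{160} = -8 - \frac{47}{40} = - \frac{367}{40} \approx -9.175$)
$S \left(21 - 14 j{\left(6,-2 \right)}\right) = - \frac{367 \left(21 - 14 \left(-2 - 18 \left(-2\right)\right)\right)}{40} = - \frac{367 \left(21 - 14 \left(-2 + 36\right)\right)}{40} = - \frac{367 \left(21 - 476\right)}{40} = \left(- \frac{367}{40}\right) \left(-455\right) = \frac{33397}{8}$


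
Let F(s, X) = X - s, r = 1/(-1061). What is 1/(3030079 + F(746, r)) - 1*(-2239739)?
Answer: 7198795092957629/3214122312 ≈ 2.2397e+6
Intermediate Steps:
r = -1/1061 ≈ -0.00094251
1/(3030079 + F(746, r)) - 1*(-2239739) = 1/(3030079 + (-1/1061 - 1*746)) - 1*(-2239739) = 1/(3030079 + (-1/1061 - 746)) + 2239739 = 1/(3030079 - 791507/1061) + 2239739 = 1/(3214122312/1061) + 2239739 = 1061/3214122312 + 2239739 = 7198795092957629/3214122312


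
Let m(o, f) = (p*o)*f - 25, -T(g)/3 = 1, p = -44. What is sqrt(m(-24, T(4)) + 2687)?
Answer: I*sqrt(506) ≈ 22.494*I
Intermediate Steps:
T(g) = -3 (T(g) = -3*1 = -3)
m(o, f) = -25 - 44*f*o (m(o, f) = (-44*o)*f - 25 = -44*f*o - 25 = -25 - 44*f*o)
sqrt(m(-24, T(4)) + 2687) = sqrt((-25 - 44*(-3)*(-24)) + 2687) = sqrt((-25 - 3168) + 2687) = sqrt(-3193 + 2687) = sqrt(-506) = I*sqrt(506)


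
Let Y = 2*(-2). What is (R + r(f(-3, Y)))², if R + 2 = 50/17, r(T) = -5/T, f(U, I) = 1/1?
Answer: 4761/289 ≈ 16.474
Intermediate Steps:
Y = -4
f(U, I) = 1
R = 16/17 (R = -2 + 50/17 = 16/17 ≈ 0.94118)
(R + r(f(-3, Y)))² = (16/17 - 5/1)² = (16/17 - 5*1)² = (16/17 - 5)² = (-69/17)² = 4761/289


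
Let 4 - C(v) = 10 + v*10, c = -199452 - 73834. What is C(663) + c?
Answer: -279922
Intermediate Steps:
c = -273286
C(v) = -6 - 10*v (C(v) = 4 - (10 + v*10) = 4 - (10 + 10*v) = 4 + (-10 - 10*v) = -6 - 10*v)
C(663) + c = (-6 - 10*663) - 273286 = (-6 - 6630) - 273286 = -6636 - 273286 = -279922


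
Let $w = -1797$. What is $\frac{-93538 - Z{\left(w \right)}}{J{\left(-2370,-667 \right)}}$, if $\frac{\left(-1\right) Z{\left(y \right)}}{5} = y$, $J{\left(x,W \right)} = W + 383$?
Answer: $\frac{102523}{284} \approx 361.0$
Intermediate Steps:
$J{\left(x,W \right)} = 383 + W$
$Z{\left(y \right)} = - 5 y$
$\frac{-93538 - Z{\left(w \right)}}{J{\left(-2370,-667 \right)}} = \frac{-93538 - \left(-5\right) \left(-1797\right)}{383 - 667} = \frac{-93538 - 8985}{-284} = \left(-93538 - 8985\right) \left(- \frac{1}{284}\right) = \left(-102523\right) \left(- \frac{1}{284}\right) = \frac{102523}{284}$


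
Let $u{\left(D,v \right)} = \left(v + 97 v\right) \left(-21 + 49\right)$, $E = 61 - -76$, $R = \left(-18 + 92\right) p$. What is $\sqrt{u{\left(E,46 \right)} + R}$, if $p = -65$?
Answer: $\sqrt{121414} \approx 348.45$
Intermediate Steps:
$R = -4810$ ($R = \left(-18 + 92\right) \left(-65\right) = 74 \left(-65\right) = -4810$)
$E = 137$ ($E = 61 + 76 = 137$)
$u{\left(D,v \right)} = 2744 v$ ($u{\left(D,v \right)} = 98 v 28 = 2744 v$)
$\sqrt{u{\left(E,46 \right)} + R} = \sqrt{2744 \cdot 46 - 4810} = \sqrt{126224 - 4810} = \sqrt{121414}$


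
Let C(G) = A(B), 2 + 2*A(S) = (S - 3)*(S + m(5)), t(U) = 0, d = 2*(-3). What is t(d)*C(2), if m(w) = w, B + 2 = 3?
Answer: 0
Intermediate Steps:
d = -6
B = 1 (B = -2 + 3 = 1)
A(S) = -1 + (-3 + S)*(5 + S)/2 (A(S) = -1 + ((S - 3)*(S + 5))/2 = -1 + ((-3 + S)*(5 + S))/2 = -1 + (-3 + S)*(5 + S)/2)
C(G) = -7 (C(G) = -17/2 + 1 + (½)*1² = -17/2 + 1 + (½)*1 = -17/2 + 1 + ½ = -7)
t(d)*C(2) = 0*(-7) = 0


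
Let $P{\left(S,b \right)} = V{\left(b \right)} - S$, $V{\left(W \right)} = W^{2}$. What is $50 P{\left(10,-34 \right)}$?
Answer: $57300$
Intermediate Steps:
$P{\left(S,b \right)} = b^{2} - S$
$50 P{\left(10,-34 \right)} = 50 \left(\left(-34\right)^{2} - 10\right) = 50 \left(1156 - 10\right) = 50 \cdot 1146 = 57300$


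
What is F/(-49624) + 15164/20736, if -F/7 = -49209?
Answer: -199696451/32156352 ≈ -6.2102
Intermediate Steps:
F = 344463 (F = -7*(-49209) = 344463)
F/(-49624) + 15164/20736 = 344463/(-49624) + 15164/20736 = 344463*(-1/49624) + 15164*(1/20736) = -344463/49624 + 3791/5184 = -199696451/32156352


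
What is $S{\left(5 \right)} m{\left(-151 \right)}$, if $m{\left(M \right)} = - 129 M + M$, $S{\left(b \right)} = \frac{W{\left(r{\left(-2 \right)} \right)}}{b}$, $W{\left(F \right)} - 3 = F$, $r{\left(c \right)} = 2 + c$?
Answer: $\frac{57984}{5} \approx 11597.0$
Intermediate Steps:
$W{\left(F \right)} = 3 + F$
$S{\left(b \right)} = \frac{3}{b}$ ($S{\left(b \right)} = \frac{3 + \left(2 - 2\right)}{b} = \frac{3 + 0}{b} = \frac{3}{b}$)
$m{\left(M \right)} = - 128 M$
$S{\left(5 \right)} m{\left(-151 \right)} = \frac{3}{5} \left(\left(-128\right) \left(-151\right)\right) = 3 \cdot \frac{1}{5} \cdot 19328 = \frac{3}{5} \cdot 19328 = \frac{57984}{5}$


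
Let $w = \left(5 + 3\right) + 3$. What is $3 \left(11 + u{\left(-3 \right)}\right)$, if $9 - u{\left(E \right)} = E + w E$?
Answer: $168$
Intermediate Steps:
$w = 11$ ($w = 8 + 3 = 11$)
$u{\left(E \right)} = 9 - 12 E$ ($u{\left(E \right)} = 9 - \left(E + 11 E\right) = 9 - 12 E$)
$3 \left(11 + u{\left(-3 \right)}\right) = 3 \left(11 + \left(9 - -36\right)\right) = 3 \left(11 + \left(9 + 36\right)\right) = 3 \left(11 + 45\right) = 3 \cdot 56 = 168$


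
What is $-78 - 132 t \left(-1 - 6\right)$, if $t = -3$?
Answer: $-2850$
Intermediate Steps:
$-78 - 132 t \left(-1 - 6\right) = -78 - 132 \left(- 3 \left(-1 - 6\right)\right) = -78 - 132 \left(\left(-3\right) \left(-7\right)\right) = -78 - 2772 = -2850$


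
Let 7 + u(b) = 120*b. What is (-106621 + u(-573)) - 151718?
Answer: -327106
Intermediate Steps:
u(b) = -7 + 120*b
(-106621 + u(-573)) - 151718 = (-106621 + (-7 + 120*(-573))) - 151718 = (-106621 + (-7 - 68760)) - 151718 = (-106621 - 68767) - 151718 = -175388 - 151718 = -327106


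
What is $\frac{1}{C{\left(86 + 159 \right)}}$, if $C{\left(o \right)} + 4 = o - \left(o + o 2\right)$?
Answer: $- \frac{1}{494} \approx -0.0020243$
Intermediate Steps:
$C{\left(o \right)} = -4 - 2 o$ ($C{\left(o \right)} = -4 + \left(o - \left(o + o 2\right)\right) = -4 + \left(o - \left(o + 2 o\right)\right) = -4 + \left(o - 3 o\right) = -4 - 2 o$)
$\frac{1}{C{\left(86 + 159 \right)}} = \frac{1}{-4 - 2 \left(86 + 159\right)} = \frac{1}{-4 - 490} = \frac{1}{-494} = - \frac{1}{494}$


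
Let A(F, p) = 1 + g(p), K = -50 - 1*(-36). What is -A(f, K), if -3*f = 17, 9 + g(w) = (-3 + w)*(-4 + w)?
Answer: -298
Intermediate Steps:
g(w) = -9 + (-4 + w)*(-3 + w) (g(w) = -9 + (-3 + w)*(-4 + w) = -9 + (-4 + w)*(-3 + w))
K = -14 (K = -50 + 36 = -14)
f = -17/3 (f = -⅓*17 = -17/3 ≈ -5.6667)
A(F, p) = 4 + p² - 7*p (A(F, p) = 1 + (3 + p² - 7*p) = 4 + p² - 7*p)
-A(f, K) = -(4 + (-14)² - 7*(-14)) = -(4 + 196 + 98) = -1*298 = -298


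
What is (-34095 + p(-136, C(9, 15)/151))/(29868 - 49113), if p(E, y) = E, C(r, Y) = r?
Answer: 34231/19245 ≈ 1.7787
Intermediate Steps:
(-34095 + p(-136, C(9, 15)/151))/(29868 - 49113) = (-34095 - 136)/(29868 - 49113) = -34231/(-19245) = -34231*(-1/19245) = 34231/19245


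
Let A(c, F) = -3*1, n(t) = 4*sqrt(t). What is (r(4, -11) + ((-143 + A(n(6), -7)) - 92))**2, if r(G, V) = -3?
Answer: 58081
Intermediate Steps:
A(c, F) = -3
(r(4, -11) + ((-143 + A(n(6), -7)) - 92))**2 = (-3 + ((-143 - 3) - 92))**2 = (-3 + (-146 - 92))**2 = (-3 - 238)**2 = (-241)**2 = 58081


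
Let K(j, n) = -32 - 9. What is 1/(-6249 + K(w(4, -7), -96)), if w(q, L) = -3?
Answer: -1/6290 ≈ -0.00015898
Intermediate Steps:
K(j, n) = -41
1/(-6249 + K(w(4, -7), -96)) = 1/(-6249 - 41) = 1/(-6290) = -1/6290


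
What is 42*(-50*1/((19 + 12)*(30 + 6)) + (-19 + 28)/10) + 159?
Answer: 90637/465 ≈ 194.92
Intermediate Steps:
42*(-50*1/((19 + 12)*(30 + 6)) + (-19 + 28)/10) + 159 = 42*(-50/(31*36) + 9*(⅒)) + 159 = 42*(-50/1116 + 9/10) + 159 = 42*(-50*1/1116 + 9/10) + 159 = 42*(-25/558 + 9/10) + 159 = 42*(1193/1395) + 159 = 16702/465 + 159 = 90637/465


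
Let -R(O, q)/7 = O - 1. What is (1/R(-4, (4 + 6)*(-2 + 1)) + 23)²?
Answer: 649636/1225 ≈ 530.32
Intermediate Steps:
R(O, q) = 7 - 7*O (R(O, q) = -7*(O - 1) = -7*(-1 + O) = 7 - 7*O)
(1/R(-4, (4 + 6)*(-2 + 1)) + 23)² = (1/(7 - 7*(-4)) + 23)² = (1/(7 + 28) + 23)² = (1/35 + 23)² = (806/35)² = 649636/1225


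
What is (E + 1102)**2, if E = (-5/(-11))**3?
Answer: 2151757470769/1771561 ≈ 1.2146e+6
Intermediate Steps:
E = 125/1331 (E = (-5*(-1/11))**3 = (5/11)**3 = 125/1331 ≈ 0.093914)
(E + 1102)**2 = (125/1331 + 1102)**2 = (1466887/1331)**2 = 2151757470769/1771561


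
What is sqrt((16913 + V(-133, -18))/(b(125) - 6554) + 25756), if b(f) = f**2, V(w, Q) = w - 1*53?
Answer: sqrt(2119433734613)/9071 ≈ 160.49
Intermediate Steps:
V(w, Q) = -53 + w (V(w, Q) = w - 53 = -53 + w)
sqrt((16913 + V(-133, -18))/(b(125) - 6554) + 25756) = sqrt((16913 + (-53 - 133))/(125**2 - 6554) + 25756) = sqrt((16913 - 186)/(15625 - 6554) + 25756) = sqrt(16727/9071 + 25756) = sqrt(233649403/9071) = sqrt(2119433734613)/9071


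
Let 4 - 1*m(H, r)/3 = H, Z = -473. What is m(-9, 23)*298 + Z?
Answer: 11149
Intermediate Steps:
m(H, r) = 12 - 3*H
m(-9, 23)*298 + Z = (12 - 3*(-9))*298 - 473 = (12 + 27)*298 - 473 = 39*298 - 473 = 11622 - 473 = 11149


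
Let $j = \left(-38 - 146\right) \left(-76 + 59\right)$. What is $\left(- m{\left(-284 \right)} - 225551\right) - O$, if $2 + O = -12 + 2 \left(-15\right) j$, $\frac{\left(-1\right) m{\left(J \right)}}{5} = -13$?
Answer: $-131762$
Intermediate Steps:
$m{\left(J \right)} = 65$ ($m{\left(J \right)} = \left(-5\right) \left(-13\right) = 65$)
$j = 3128$ ($j = \left(-184\right) \left(-17\right) = 3128$)
$O = -93854$ ($O = -2 + \left(-12 + 2 \left(-15\right) 3128\right) = -2 - 93852 = -93854$)
$\left(- m{\left(-284 \right)} - 225551\right) - O = \left(\left(-1\right) 65 - 225551\right) - -93854 = \left(-65 - 225551\right) + 93854 = -225616 + 93854 = -131762$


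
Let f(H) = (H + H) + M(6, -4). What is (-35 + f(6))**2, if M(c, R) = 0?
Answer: 529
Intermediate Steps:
f(H) = 2*H (f(H) = (H + H) + 0 = 2*H + 0 = 2*H)
(-35 + f(6))**2 = (-35 + 2*6)**2 = (-35 + 12)**2 = (-23)**2 = 529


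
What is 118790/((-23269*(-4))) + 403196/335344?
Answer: 4835211541/1950779884 ≈ 2.4786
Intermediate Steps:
118790/((-23269*(-4))) + 403196/335344 = 118790/93076 + 403196*(1/335344) = 118790*(1/93076) + 100799/83836 = 59395/46538 + 100799/83836 = 4835211541/1950779884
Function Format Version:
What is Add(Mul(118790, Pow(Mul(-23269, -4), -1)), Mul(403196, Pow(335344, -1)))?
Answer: Rational(4835211541, 1950779884) ≈ 2.4786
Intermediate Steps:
Add(Mul(118790, Pow(Mul(-23269, -4), -1)), Mul(403196, Pow(335344, -1))) = Add(Mul(118790, Pow(93076, -1)), Mul(403196, Rational(1, 335344))) = Add(Mul(118790, Rational(1, 93076)), Rational(100799, 83836)) = Add(Rational(59395, 46538), Rational(100799, 83836)) = Rational(4835211541, 1950779884)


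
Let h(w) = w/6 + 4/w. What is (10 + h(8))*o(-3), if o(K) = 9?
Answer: 213/2 ≈ 106.50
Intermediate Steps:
h(w) = 4/w + w/6 (h(w) = w*(⅙) + 4/w = w/6 + 4/w = 4/w + w/6)
(10 + h(8))*o(-3) = (10 + (4/8 + (⅙)*8))*9 = (10 + (4*(⅛) + 4/3))*9 = (10 + (½ + 4/3))*9 = (10 + 11/6)*9 = (71/6)*9 = 213/2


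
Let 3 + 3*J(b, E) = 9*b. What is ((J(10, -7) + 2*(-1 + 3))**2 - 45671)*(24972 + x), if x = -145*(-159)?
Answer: -2141139714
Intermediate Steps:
J(b, E) = -1 + 3*b (J(b, E) = -1 + (9*b)/3 = -1 + 3*b)
x = 23055
((J(10, -7) + 2*(-1 + 3))**2 - 45671)*(24972 + x) = (((-1 + 3*10) + 2*(-1 + 3))**2 - 45671)*(24972 + 23055) = (((-1 + 30) + 2*2)**2 - 45671)*48027 = ((29 + 4)**2 - 45671)*48027 = (33**2 - 45671)*48027 = (1089 - 45671)*48027 = -44582*48027 = -2141139714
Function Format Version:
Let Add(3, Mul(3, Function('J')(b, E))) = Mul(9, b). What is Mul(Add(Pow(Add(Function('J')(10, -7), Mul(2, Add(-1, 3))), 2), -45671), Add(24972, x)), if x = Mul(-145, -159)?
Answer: -2141139714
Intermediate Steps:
Function('J')(b, E) = Add(-1, Mul(3, b)) (Function('J')(b, E) = Add(-1, Mul(Rational(1, 3), Mul(9, b))) = Add(-1, Mul(3, b)))
x = 23055
Mul(Add(Pow(Add(Function('J')(10, -7), Mul(2, Add(-1, 3))), 2), -45671), Add(24972, x)) = Mul(Add(Pow(Add(Add(-1, Mul(3, 10)), Mul(2, Add(-1, 3))), 2), -45671), Add(24972, 23055)) = Mul(Add(Pow(Add(Add(-1, 30), Mul(2, 2)), 2), -45671), 48027) = Mul(Add(Pow(Add(29, 4), 2), -45671), 48027) = Mul(Add(Pow(33, 2), -45671), 48027) = Mul(Add(1089, -45671), 48027) = Mul(-44582, 48027) = -2141139714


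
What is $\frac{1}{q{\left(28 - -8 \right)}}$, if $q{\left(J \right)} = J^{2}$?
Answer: $\frac{1}{1296} \approx 0.0007716$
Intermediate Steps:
$\frac{1}{q{\left(28 - -8 \right)}} = \frac{1}{\left(28 - -8\right)^{2}} = \frac{1}{\left(28 + 8\right)^{2}} = \frac{1}{36^{2}} = \frac{1}{1296}$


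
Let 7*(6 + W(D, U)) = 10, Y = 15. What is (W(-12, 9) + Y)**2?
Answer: 5329/49 ≈ 108.76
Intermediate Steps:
W(D, U) = -32/7 (W(D, U) = -6 + (1/7)*10 = -6 + 10/7 = -32/7)
(W(-12, 9) + Y)**2 = (-32/7 + 15)**2 = (73/7)**2 = 5329/49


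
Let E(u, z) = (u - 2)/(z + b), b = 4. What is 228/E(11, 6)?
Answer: 760/3 ≈ 253.33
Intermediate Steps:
E(u, z) = (-2 + u)/(4 + z) (E(u, z) = (u - 2)/(z + 4) = (-2 + u)/(4 + z))
228/E(11, 6) = 228/((-2 + 11)/(4 + 6)) = 228/(9/10) = (10/9)*228 = 760/3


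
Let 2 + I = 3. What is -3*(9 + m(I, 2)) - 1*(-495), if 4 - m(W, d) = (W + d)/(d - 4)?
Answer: 903/2 ≈ 451.50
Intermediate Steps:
I = 1 (I = -2 + 3 = 1)
m(W, d) = 4 - (W + d)/(-4 + d) (m(W, d) = 4 - (W + d)/(d - 4) = 4 - (W + d)/(-4 + d))
-3*(9 + m(I, 2)) - 1*(-495) = -3*(9 + (-16 - 1*1 + 3*2)/(-4 + 2)) - 1*(-495) = -3*(9 + (-16 - 1 + 6)/(-2)) + 495 = -3*(9 - ½*(-11)) + 495 = -3*(9 + 11/2) + 495 = -3*29/2 + 495 = -87/2 + 495 = 903/2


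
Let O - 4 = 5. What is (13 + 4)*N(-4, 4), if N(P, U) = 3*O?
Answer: 459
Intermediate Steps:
O = 9 (O = 4 + 5 = 9)
N(P, U) = 27 (N(P, U) = 3*9 = 27)
(13 + 4)*N(-4, 4) = (13 + 4)*27 = 17*27 = 459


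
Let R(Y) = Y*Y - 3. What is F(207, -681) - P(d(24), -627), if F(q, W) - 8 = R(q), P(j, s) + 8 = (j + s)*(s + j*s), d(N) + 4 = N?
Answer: -7949507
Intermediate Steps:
d(N) = -4 + N
R(Y) = -3 + Y**2 (R(Y) = Y**2 - 3 = -3 + Y**2)
P(j, s) = -8 + (j + s)*(s + j*s)
F(q, W) = 5 + q**2 (F(q, W) = 8 + (-3 + q**2) = 5 + q**2)
F(207, -681) - P(d(24), -627) = (5 + 207**2) - (-8 + (-627)**2 + (-4 + 24)*(-627) + (-4 + 24)*(-627)**2 - 627*(-4 + 24)**2) = (5 + 42849) - (-8 + 393129 + 20*(-627) + 20*393129 - 627*20**2) = 42854 - (-8 + 393129 - 12540 + 7862580 - 627*400) = 42854 - (-8 + 393129 - 12540 + 7862580 - 250800) = 42854 - 1*7992361 = 42854 - 7992361 = -7949507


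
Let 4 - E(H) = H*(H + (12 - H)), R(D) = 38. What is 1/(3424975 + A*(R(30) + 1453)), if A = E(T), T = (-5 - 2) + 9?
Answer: 1/3395155 ≈ 2.9454e-7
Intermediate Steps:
T = 2 (T = -7 + 9 = 2)
E(H) = 4 - 12*H (E(H) = 4 - H*(H + (12 - H)) = 4 - H*12 = 4 - 12*H)
A = -20 (A = 4 - 12*2 = 4 - 24 = -20)
1/(3424975 + A*(R(30) + 1453)) = 1/(3424975 - 20*(38 + 1453)) = 1/(3424975 - 20*1491) = 1/(3424975 - 29820) = 1/3395155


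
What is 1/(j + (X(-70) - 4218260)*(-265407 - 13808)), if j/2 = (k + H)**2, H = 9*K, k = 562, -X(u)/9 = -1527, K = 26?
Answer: 1/1173965481387 ≈ 8.5181e-13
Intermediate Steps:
X(u) = 13743 (X(u) = -9*(-1527) = 13743)
H = 234 (H = 9*26 = 234)
j = 1267232 (j = 2*(562 + 234)**2 = 2*796**2 = 2*633616 = 1267232)
1/(j + (X(-70) - 4218260)*(-265407 - 13808)) = 1/(1267232 + (13743 - 4218260)*(-265407 - 13808)) = 1/(1267232 - 4204517*(-279215)) = 1/(1267232 + 1173964214155) = 1/1173965481387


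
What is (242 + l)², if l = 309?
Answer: 303601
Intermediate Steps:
(242 + l)² = (242 + 309)² = 551² = 303601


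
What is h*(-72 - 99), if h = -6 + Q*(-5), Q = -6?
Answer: -4104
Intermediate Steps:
h = 24 (h = -6 - 6*(-5) = -6 + 30 = 24)
h*(-72 - 99) = 24*(-72 - 99) = 24*(-171) = -4104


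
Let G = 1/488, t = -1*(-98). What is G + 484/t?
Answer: 118145/23912 ≈ 4.9408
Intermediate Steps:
t = 98
G = 1/488 ≈ 0.0020492
G + 484/t = 1/488 + 484/98 = 1/488 + 484*(1/98) = 1/488 + 242/49 = 118145/23912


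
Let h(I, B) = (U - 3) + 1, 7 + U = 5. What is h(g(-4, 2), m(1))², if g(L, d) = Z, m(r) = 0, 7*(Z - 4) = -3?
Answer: 16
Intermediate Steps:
U = -2 (U = -7 + 5 = -2)
Z = 25/7 (Z = 4 + (⅐)*(-3) = 4 - 3/7 = 25/7 ≈ 3.5714)
g(L, d) = 25/7
h(I, B) = -4 (h(I, B) = (-2 - 3) + 1 = -5 + 1 = -4)
h(g(-4, 2), m(1))² = (-4)² = 16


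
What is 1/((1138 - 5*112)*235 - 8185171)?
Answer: -1/8049341 ≈ -1.2423e-7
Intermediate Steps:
1/((1138 - 5*112)*235 - 8185171) = 1/((1138 - 560)*235 - 8185171) = 1/(578*235 - 8185171) = 1/(135830 - 8185171) = 1/(-8049341) = -1/8049341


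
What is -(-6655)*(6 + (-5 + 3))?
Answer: 26620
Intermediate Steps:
-(-6655)*(6 + (-5 + 3)) = -(-6655)*(6 - 2) = -(-6655)*4 = -1331*(-20) = 26620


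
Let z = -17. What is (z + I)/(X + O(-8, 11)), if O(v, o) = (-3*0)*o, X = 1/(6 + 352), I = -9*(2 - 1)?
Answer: -9308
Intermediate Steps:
I = -9 (I = -9*1 = -9)
X = 1/358 ≈ 0.0027933
O(v, o) = 0 (O(v, o) = 0*o = 0)
(z + I)/(X + O(-8, 11)) = (-17 - 9)/(1/358 + 0) = -26/1/358 = -26*358 = -9308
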